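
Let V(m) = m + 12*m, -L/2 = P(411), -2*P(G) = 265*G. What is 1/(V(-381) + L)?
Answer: 1/103962 ≈ 9.6189e-6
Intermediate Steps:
P(G) = -265*G/2
L = 108915 (L = -(-265)*411 = -2*(-108915/2) = 108915)
V(m) = 13*m
1/(V(-381) + L) = 1/(13*(-381) + 108915) = 1/(-4953 + 108915) = 1/103962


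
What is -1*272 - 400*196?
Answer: -78672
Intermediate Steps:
-1*272 - 400*196 = -272 - 78400 = -78672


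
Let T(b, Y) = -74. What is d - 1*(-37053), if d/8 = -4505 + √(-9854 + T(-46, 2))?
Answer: 1013 + 16*I*√2482 ≈ 1013.0 + 797.12*I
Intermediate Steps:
d = -36040 + 16*I*√2482 (d = 8*(-4505 + √(-9854 - 74)) = 8*(-4505 + √(-9928)) = 8*(-4505 + 2*I*√2482) = -36040 + 16*I*√2482 ≈ -36040.0 + 797.12*I)
d - 1*(-37053) = (-36040 + 16*I*√2482) - 1*(-37053) = (-36040 + 16*I*√2482) + 37053 = 1013 + 16*I*√2482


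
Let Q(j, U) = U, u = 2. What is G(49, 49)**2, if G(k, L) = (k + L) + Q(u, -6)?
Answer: 8464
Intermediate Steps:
G(k, L) = -6 + L + k (G(k, L) = (k + L) - 6 = (L + k) - 6 = -6 + L + k)
G(49, 49)**2 = (-6 + 49 + 49)**2 = 92**2 = 8464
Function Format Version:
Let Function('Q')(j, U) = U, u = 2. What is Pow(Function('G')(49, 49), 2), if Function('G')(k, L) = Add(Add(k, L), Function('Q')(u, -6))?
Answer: 8464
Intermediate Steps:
Function('G')(k, L) = Add(-6, L, k) (Function('G')(k, L) = Add(Add(k, L), -6) = Add(Add(L, k), -6) = Add(-6, L, k))
Pow(Function('G')(49, 49), 2) = Pow(Add(-6, 49, 49), 2) = Pow(92, 2) = 8464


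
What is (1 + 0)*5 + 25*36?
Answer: 905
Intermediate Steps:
(1 + 0)*5 + 25*36 = 1*5 + 900 = 5 + 900 = 905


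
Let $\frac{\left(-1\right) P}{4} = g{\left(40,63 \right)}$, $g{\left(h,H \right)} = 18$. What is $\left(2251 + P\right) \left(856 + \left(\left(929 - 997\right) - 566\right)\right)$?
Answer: $483738$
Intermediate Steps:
$P = -72$ ($P = \left(-4\right) 18 = -72$)
$\left(2251 + P\right) \left(856 + \left(\left(929 - 997\right) - 566\right)\right) = \left(2251 - 72\right) \left(856 + \left(\left(929 - 997\right) - 566\right)\right) = 2179 \left(856 - 634\right) = 2179 \cdot 222 = 483738$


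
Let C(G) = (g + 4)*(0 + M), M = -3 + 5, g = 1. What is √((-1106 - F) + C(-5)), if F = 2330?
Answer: I*√3426 ≈ 58.532*I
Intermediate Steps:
M = 2
C(G) = 10 (C(G) = (1 + 4)*(0 + 2) = 5*2 = 10)
√((-1106 - F) + C(-5)) = √((-1106 - 1*2330) + 10) = √((-1106 - 2330) + 10) = √(-3436 + 10) = √(-3426) = I*√3426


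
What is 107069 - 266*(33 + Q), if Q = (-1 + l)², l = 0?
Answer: 98025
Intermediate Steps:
Q = 1 (Q = (-1 + 0)² = (-1)² = 1)
107069 - 266*(33 + Q) = 107069 - 266*(33 + 1) = 107069 - 266*34 = 107069 - 9044 = 98025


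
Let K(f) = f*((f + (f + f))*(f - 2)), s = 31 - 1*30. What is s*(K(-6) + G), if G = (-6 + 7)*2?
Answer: -862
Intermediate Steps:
s = 1 (s = 31 - 30 = 1)
G = 2 (G = 1*2 = 2)
K(f) = 3*f**2*(-2 + f) (K(f) = f*((f + 2*f)*(-2 + f)) = f*((3*f)*(-2 + f)) = f*(3*f*(-2 + f)) = 3*f**2*(-2 + f))
s*(K(-6) + G) = 1*(3*(-6)**2*(-2 - 6) + 2) = 1*(3*36*(-8) + 2) = 1*(-864 + 2) = 1*(-862) = -862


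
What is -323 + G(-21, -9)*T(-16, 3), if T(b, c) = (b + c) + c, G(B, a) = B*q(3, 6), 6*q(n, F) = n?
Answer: -218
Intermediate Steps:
q(n, F) = n/6
G(B, a) = B/2 (G(B, a) = B*((1/6)*3) = B*(1/2) = B/2)
T(b, c) = b + 2*c
-323 + G(-21, -9)*T(-16, 3) = -323 + ((1/2)*(-21))*(-16 + 2*3) = -323 - 21*(-16 + 6)/2 = -323 - 21/2*(-10) = -323 + 105 = -218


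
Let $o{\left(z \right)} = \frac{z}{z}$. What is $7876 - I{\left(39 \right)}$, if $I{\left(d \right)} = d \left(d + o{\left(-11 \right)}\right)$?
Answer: $6316$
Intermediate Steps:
$o{\left(z \right)} = 1$
$I{\left(d \right)} = d \left(1 + d\right)$ ($I{\left(d \right)} = d \left(d + 1\right) = d \left(1 + d\right)$)
$7876 - I{\left(39 \right)} = 7876 - 39 \left(1 + 39\right) = 7876 - 39 \cdot 40 = 7876 - 1560 = 6316$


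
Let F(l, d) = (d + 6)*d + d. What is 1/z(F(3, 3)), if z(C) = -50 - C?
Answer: -1/80 ≈ -0.012500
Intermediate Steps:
F(l, d) = d + d*(6 + d) (F(l, d) = (6 + d)*d + d = d*(6 + d) + d = d + d*(6 + d))
1/z(F(3, 3)) = 1/(-50 - 3*(7 + 3)) = 1/(-50 - 3*10) = 1/(-50 - 1*30) = 1/(-50 - 30) = 1/(-80) = -1/80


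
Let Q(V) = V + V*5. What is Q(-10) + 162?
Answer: 102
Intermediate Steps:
Q(V) = 6*V (Q(V) = V + 5*V = 6*V)
Q(-10) + 162 = 6*(-10) + 162 = -60 + 162 = 102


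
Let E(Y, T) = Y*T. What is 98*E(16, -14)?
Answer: -21952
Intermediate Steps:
E(Y, T) = T*Y
98*E(16, -14) = 98*(-14*16) = 98*(-224) = -21952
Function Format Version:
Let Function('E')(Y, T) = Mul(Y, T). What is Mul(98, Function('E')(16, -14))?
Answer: -21952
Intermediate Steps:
Function('E')(Y, T) = Mul(T, Y)
Mul(98, Function('E')(16, -14)) = Mul(98, Mul(-14, 16)) = Mul(98, -224) = -21952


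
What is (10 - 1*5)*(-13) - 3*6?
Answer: -83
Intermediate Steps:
(10 - 1*5)*(-13) - 3*6 = (10 - 5)*(-13) - 18 = 5*(-13) - 18 = -65 - 18 = -83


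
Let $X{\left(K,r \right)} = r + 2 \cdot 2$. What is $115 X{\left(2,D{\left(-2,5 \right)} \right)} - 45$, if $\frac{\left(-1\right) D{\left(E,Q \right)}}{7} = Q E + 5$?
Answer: $4440$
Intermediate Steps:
$D{\left(E,Q \right)} = -35 - 7 E Q$ ($D{\left(E,Q \right)} = - 7 \left(Q E + 5\right) = - 7 \left(E Q + 5\right) = - 7 \left(5 + E Q\right) = -35 - 7 E Q$)
$X{\left(K,r \right)} = 4 + r$ ($X{\left(K,r \right)} = r + 4 = 4 + r$)
$115 X{\left(2,D{\left(-2,5 \right)} \right)} - 45 = 115 \left(4 - \left(35 - 70\right)\right) - 45 = 115 \left(4 + \left(-35 + 70\right)\right) - 45 = 115 \left(4 + 35\right) - 45 = 115 \cdot 39 - 45 = 4485 - 45 = 4440$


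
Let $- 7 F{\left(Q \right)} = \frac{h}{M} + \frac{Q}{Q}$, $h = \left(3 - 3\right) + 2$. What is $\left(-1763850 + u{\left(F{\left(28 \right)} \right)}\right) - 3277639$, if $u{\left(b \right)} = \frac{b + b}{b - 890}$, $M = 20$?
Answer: $- \frac{314140221057}{62311} \approx -5.0415 \cdot 10^{6}$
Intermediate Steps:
$h = 2$ ($h = 0 + 2 = 2$)
$F{\left(Q \right)} = - \frac{11}{70}$ ($F{\left(Q \right)} = - \frac{\frac{2}{20} + \frac{Q}{Q}}{7} = - \frac{2 \cdot \frac{1}{20} + 1}{7} = - \frac{\frac{1}{10} + 1}{7} = \left(- \frac{1}{7}\right) \frac{11}{10} = - \frac{11}{70}$)
$u{\left(b \right)} = \frac{2 b}{-890 + b}$
$\left(-1763850 + u{\left(F{\left(28 \right)} \right)}\right) - 3277639 = \left(-1763850 + 2 \left(- \frac{11}{70}\right) \frac{1}{-890 - \frac{11}{70}}\right) - 3277639 = \left(-1763850 + 2 \left(- \frac{11}{70}\right) \frac{1}{- \frac{62311}{70}}\right) - 3277639 = \left(-1763850 + 2 \left(- \frac{11}{70}\right) \left(- \frac{70}{62311}\right)\right) - 3277639 = \left(-1763850 + \frac{22}{62311}\right) - 3277639 = - \frac{109907257328}{62311} - 3277639 = - \frac{314140221057}{62311}$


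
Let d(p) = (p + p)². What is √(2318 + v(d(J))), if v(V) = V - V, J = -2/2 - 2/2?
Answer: √2318 ≈ 48.146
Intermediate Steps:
J = -2 (J = -2*½ - 2*½ = -1 - 1 = -2)
d(p) = 4*p² (d(p) = (2*p)² = 4*p²)
v(V) = 0
√(2318 + v(d(J))) = √(2318 + 0) = √2318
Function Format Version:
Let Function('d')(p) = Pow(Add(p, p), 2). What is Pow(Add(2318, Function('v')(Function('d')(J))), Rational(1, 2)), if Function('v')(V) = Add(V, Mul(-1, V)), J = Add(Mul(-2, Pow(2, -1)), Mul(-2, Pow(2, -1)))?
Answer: Pow(2318, Rational(1, 2)) ≈ 48.146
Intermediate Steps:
J = -2 (J = Add(Mul(-2, Rational(1, 2)), Mul(-2, Rational(1, 2))) = Add(-1, -1) = -2)
Function('d')(p) = Mul(4, Pow(p, 2)) (Function('d')(p) = Pow(Mul(2, p), 2) = Mul(4, Pow(p, 2)))
Function('v')(V) = 0
Pow(Add(2318, Function('v')(Function('d')(J))), Rational(1, 2)) = Pow(Add(2318, 0), Rational(1, 2)) = Pow(2318, Rational(1, 2))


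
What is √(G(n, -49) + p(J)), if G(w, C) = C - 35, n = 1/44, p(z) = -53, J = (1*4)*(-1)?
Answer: I*√137 ≈ 11.705*I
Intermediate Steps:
J = -4 (J = 4*(-1) = -4)
n = 1/44 ≈ 0.022727
G(w, C) = -35 + C
√(G(n, -49) + p(J)) = √((-35 - 49) - 53) = √(-84 - 53) = √(-137) = I*√137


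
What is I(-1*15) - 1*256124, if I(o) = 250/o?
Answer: -768422/3 ≈ -2.5614e+5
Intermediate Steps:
I(-1*15) - 1*256124 = 250/((-1*15)) - 1*256124 = 250/(-15) - 256124 = 250*(-1/15) - 256124 = -50/3 - 256124 = -768422/3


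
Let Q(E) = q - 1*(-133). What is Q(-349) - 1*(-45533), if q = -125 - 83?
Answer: 45458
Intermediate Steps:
q = -208
Q(E) = -75 (Q(E) = -208 - 1*(-133) = -208 + 133 = -75)
Q(-349) - 1*(-45533) = -75 - 1*(-45533) = -75 + 45533 = 45458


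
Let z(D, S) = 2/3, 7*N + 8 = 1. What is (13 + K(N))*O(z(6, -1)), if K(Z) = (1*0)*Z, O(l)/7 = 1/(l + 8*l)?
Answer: 91/6 ≈ 15.167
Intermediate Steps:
N = -1 (N = -8/7 + (⅐)*1 = -8/7 + ⅐ = -1)
z(D, S) = ⅔ (z(D, S) = 2*(⅓) = ⅔)
O(l) = 7/(9*l) (O(l) = 7/(l + 8*l) = 7/((9*l)) = 7*(1/(9*l)) = 7/(9*l))
K(Z) = 0 (K(Z) = 0*Z = 0)
(13 + K(N))*O(z(6, -1)) = (13 + 0)*(7/(9*(⅔))) = 13*((7/9)*(3/2)) = 13*(7/6) = 91/6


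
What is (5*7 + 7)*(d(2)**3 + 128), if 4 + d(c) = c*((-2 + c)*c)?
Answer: 2688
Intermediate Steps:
d(c) = -4 + c**2*(-2 + c) (d(c) = -4 + c*((-2 + c)*c) = -4 + c*(c*(-2 + c)) = -4 + c**2*(-2 + c))
(5*7 + 7)*(d(2)**3 + 128) = (5*7 + 7)*((-4 + 2**3 - 2*2**2)**3 + 128) = (35 + 7)*((-4 + 8 - 2*4)**3 + 128) = 42*((-4 + 8 - 8)**3 + 128) = 42*((-4)**3 + 128) = 42*(-64 + 128) = 42*64 = 2688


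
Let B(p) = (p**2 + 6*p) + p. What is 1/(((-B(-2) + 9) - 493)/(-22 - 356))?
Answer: 63/79 ≈ 0.79747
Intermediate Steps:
B(p) = p**2 + 7*p
1/(((-B(-2) + 9) - 493)/(-22 - 356)) = 1/(((-(-2)*(7 - 2) + 9) - 493)/(-22 - 356)) = 1/(((-(-2)*5 + 9) - 493)/(-378)) = 1/(((-1*(-10) + 9) - 493)*(-1/378)) = 1/(((10 + 9) - 493)*(-1/378)) = 1/((19 - 493)*(-1/378)) = 1/(-474*(-1/378)) = 1/(79/63) = 63/79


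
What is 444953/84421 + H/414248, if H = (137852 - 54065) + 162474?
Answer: 205110490225/34971230408 ≈ 5.8651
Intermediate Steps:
H = 246261 (H = 83787 + 162474 = 246261)
444953/84421 + H/414248 = 444953/84421 + 246261/414248 = 205110490225/34971230408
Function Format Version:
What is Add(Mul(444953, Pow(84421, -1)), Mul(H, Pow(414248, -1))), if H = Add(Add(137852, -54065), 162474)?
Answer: Rational(205110490225, 34971230408) ≈ 5.8651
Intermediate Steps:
H = 246261 (H = Add(83787, 162474) = 246261)
Add(Mul(444953, Pow(84421, -1)), Mul(H, Pow(414248, -1))) = Add(Mul(444953, Pow(84421, -1)), Mul(246261, Pow(414248, -1))) = Add(Mul(444953, Rational(1, 84421)), Mul(246261, Rational(1, 414248))) = Add(Rational(444953, 84421), Rational(246261, 414248)) = Rational(205110490225, 34971230408)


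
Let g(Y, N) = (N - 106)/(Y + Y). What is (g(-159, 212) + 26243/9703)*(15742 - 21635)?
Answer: -406770218/29109 ≈ -13974.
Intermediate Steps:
g(Y, N) = (-106 + N)/(2*Y) (g(Y, N) = (-106 + N)/((2*Y)) = (-106 + N)*(1/(2*Y)) = (-106 + N)/(2*Y))
(g(-159, 212) + 26243/9703)*(15742 - 21635) = ((½)*(-106 + 212)/(-159) + 26243/9703)*(15742 - 21635) = ((½)*(-1/159)*106 + 26243*(1/9703))*(-5893) = (-⅓ + 26243/9703)*(-5893) = (69026/29109)*(-5893) = -406770218/29109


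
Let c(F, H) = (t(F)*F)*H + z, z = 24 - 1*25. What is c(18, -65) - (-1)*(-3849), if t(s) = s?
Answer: -24910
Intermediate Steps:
z = -1 (z = 24 - 25 = -1)
c(F, H) = -1 + H*F**2 (c(F, H) = (F*F)*H - 1 = F**2*H - 1 = H*F**2 - 1 = -1 + H*F**2)
c(18, -65) - (-1)*(-3849) = (-1 - 65*18**2) - (-1)*(-3849) = (-1 - 65*324) - 1*3849 = (-1 - 21060) - 3849 = -21061 - 3849 = -24910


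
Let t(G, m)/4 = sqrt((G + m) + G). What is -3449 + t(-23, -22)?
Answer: -3449 + 8*I*sqrt(17) ≈ -3449.0 + 32.985*I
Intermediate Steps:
t(G, m) = 4*sqrt(m + 2*G) (t(G, m) = 4*sqrt((G + m) + G) = 4*sqrt(m + 2*G))
-3449 + t(-23, -22) = -3449 + 4*sqrt(-22 + 2*(-23)) = -3449 + 4*sqrt(-22 - 46) = -3449 + 4*sqrt(-68) = -3449 + 4*(2*I*sqrt(17)) = -3449 + 8*I*sqrt(17)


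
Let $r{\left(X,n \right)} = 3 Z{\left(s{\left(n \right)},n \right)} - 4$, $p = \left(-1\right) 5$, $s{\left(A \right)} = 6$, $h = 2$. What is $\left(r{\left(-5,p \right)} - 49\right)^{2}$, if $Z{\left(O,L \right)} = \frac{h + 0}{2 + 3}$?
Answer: $\frac{67081}{25} \approx 2683.2$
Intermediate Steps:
$Z{\left(O,L \right)} = \frac{2}{5}$ ($Z{\left(O,L \right)} = \frac{2 + 0}{2 + 3} = \frac{2}{5}$)
$p = -5$
$r{\left(X,n \right)} = - \frac{14}{5}$ ($r{\left(X,n \right)} = 3 \cdot \frac{2}{5} - 4 = \frac{6}{5} - 4 = - \frac{14}{5}$)
$\left(r{\left(-5,p \right)} - 49\right)^{2} = \left(- \frac{14}{5} - 49\right)^{2} = \left(- \frac{259}{5}\right)^{2} = \frac{67081}{25}$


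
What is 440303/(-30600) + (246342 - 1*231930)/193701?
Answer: -28282041401/1975750200 ≈ -14.315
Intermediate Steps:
440303/(-30600) + (246342 - 1*231930)/193701 = 440303*(-1/30600) + (246342 - 231930)*(1/193701) = -440303/30600 + 14412*(1/193701) = -440303/30600 + 4804/64567 = -28282041401/1975750200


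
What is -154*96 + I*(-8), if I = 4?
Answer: -14816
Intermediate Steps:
-154*96 + I*(-8) = -154*96 + 4*(-8) = -14784 - 32 = -14816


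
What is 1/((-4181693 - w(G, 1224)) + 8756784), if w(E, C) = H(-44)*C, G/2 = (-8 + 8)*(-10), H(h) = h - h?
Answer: 1/4575091 ≈ 2.1857e-7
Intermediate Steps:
H(h) = 0
G = 0 (G = 2*((-8 + 8)*(-10)) = 2*(0*(-10)) = 2*0 = 0)
w(E, C) = 0 (w(E, C) = 0*C = 0)
1/((-4181693 - w(G, 1224)) + 8756784) = 1/((-4181693 - 1*0) + 8756784) = 1/((-4181693 + 0) + 8756784) = 1/(-4181693 + 8756784) = 1/4575091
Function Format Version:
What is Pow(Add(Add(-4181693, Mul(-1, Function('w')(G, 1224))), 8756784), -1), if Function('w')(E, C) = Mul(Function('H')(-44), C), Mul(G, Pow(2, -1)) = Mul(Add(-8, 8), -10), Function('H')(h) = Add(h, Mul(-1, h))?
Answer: Rational(1, 4575091) ≈ 2.1857e-7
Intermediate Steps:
Function('H')(h) = 0
G = 0 (G = Mul(2, Mul(Add(-8, 8), -10)) = Mul(2, Mul(0, -10)) = Mul(2, 0) = 0)
Function('w')(E, C) = 0 (Function('w')(E, C) = Mul(0, C) = 0)
Pow(Add(Add(-4181693, Mul(-1, Function('w')(G, 1224))), 8756784), -1) = Pow(Add(Add(-4181693, Mul(-1, 0)), 8756784), -1) = Pow(Add(Add(-4181693, 0), 8756784), -1) = Pow(Add(-4181693, 8756784), -1) = Pow(4575091, -1) = Rational(1, 4575091)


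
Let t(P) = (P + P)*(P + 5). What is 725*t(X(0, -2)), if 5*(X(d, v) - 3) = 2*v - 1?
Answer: 20300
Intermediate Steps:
X(d, v) = 14/5 + 2*v/5 (X(d, v) = 3 + (2*v - 1)/5 = 3 + (-1 + 2*v)/5 = 3 + (-⅕ + 2*v/5) = 14/5 + 2*v/5)
t(P) = 2*P*(5 + P) (t(P) = (2*P)*(5 + P) = 2*P*(5 + P))
725*t(X(0, -2)) = 725*(2*(14/5 + (⅖)*(-2))*(5 + (14/5 + (⅖)*(-2)))) = 725*(2*(14/5 - ⅘)*(5 + (14/5 - ⅘))) = 725*(2*2*(5 + 2)) = 725*(2*2*7) = 725*28 = 20300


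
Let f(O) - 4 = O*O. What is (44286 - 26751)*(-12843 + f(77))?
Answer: -121166850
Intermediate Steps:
f(O) = 4 + O**2 (f(O) = 4 + O*O = 4 + O**2)
(44286 - 26751)*(-12843 + f(77)) = (44286 - 26751)*(-12843 + (4 + 77**2)) = 17535*(-12843 + (4 + 5929)) = 17535*(-12843 + 5933) = 17535*(-6910) = -121166850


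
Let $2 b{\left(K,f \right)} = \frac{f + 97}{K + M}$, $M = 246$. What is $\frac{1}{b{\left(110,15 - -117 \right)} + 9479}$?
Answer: $\frac{712}{6749277} \approx 0.00010549$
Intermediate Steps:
$b{\left(K,f \right)} = \frac{97 + f}{2 \left(246 + K\right)}$ ($b{\left(K,f \right)} = \frac{\left(f + 97\right) \frac{1}{K + 246}}{2} = \frac{\left(97 + f\right) \frac{1}{246 + K}}{2} = \frac{\frac{1}{246 + K} \left(97 + f\right)}{2} = \frac{97 + f}{2 \left(246 + K\right)}$)
$\frac{1}{b{\left(110,15 - -117 \right)} + 9479} = \frac{1}{\frac{97 + \left(15 - -117\right)}{2 \left(246 + 110\right)} + 9479} = \frac{1}{\frac{97 + \left(15 + 117\right)}{2 \cdot 356} + 9479} = \frac{1}{\frac{1}{2} \cdot \frac{1}{356} \left(97 + 132\right) + 9479} = \frac{1}{\frac{1}{2} \cdot \frac{1}{356} \cdot 229 + 9479} = \frac{1}{\frac{229}{712} + 9479} = \frac{1}{\frac{6749277}{712}} = \frac{712}{6749277}$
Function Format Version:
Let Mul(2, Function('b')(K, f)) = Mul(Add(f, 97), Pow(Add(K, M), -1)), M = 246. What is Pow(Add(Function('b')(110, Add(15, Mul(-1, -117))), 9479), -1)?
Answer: Rational(712, 6749277) ≈ 0.00010549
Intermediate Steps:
Function('b')(K, f) = Mul(Rational(1, 2), Pow(Add(246, K), -1), Add(97, f)) (Function('b')(K, f) = Mul(Rational(1, 2), Mul(Add(f, 97), Pow(Add(K, 246), -1))) = Mul(Rational(1, 2), Mul(Add(97, f), Pow(Add(246, K), -1))) = Mul(Rational(1, 2), Mul(Pow(Add(246, K), -1), Add(97, f))) = Mul(Rational(1, 2), Pow(Add(246, K), -1), Add(97, f)))
Pow(Add(Function('b')(110, Add(15, Mul(-1, -117))), 9479), -1) = Pow(Add(Mul(Rational(1, 2), Pow(Add(246, 110), -1), Add(97, Add(15, Mul(-1, -117)))), 9479), -1) = Pow(Add(Mul(Rational(1, 2), Pow(356, -1), Add(97, Add(15, 117))), 9479), -1) = Pow(Add(Mul(Rational(1, 2), Rational(1, 356), Add(97, 132)), 9479), -1) = Pow(Add(Mul(Rational(1, 2), Rational(1, 356), 229), 9479), -1) = Pow(Add(Rational(229, 712), 9479), -1) = Pow(Rational(6749277, 712), -1) = Rational(712, 6749277)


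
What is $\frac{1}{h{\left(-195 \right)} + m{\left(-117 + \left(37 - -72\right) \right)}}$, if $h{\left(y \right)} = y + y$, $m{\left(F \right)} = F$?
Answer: $- \frac{1}{398} \approx -0.0025126$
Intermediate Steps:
$h{\left(y \right)} = 2 y$
$\frac{1}{h{\left(-195 \right)} + m{\left(-117 + \left(37 - -72\right) \right)}} = \frac{1}{2 \left(-195\right) + \left(-117 + \left(37 - -72\right)\right)} = \frac{1}{-390 + \left(-117 + \left(37 + 72\right)\right)} = \frac{1}{-390 + \left(-117 + 109\right)} = \frac{1}{-390 - 8} = \frac{1}{-398} = - \frac{1}{398}$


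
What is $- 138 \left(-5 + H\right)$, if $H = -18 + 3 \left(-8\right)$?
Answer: $6486$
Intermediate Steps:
$H = -42$ ($H = -18 - 24 = -42$)
$- 138 \left(-5 + H\right) = - 138 \left(-5 - 42\right) = \left(-138\right) \left(-47\right) = 6486$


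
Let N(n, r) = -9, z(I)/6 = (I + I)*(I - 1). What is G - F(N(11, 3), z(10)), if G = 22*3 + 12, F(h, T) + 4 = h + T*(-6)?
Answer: 6571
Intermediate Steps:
z(I) = 12*I*(-1 + I) (z(I) = 6*((I + I)*(I - 1)) = 6*((2*I)*(-1 + I)) = 6*(2*I*(-1 + I)) = 12*I*(-1 + I))
F(h, T) = -4 + h - 6*T (F(h, T) = -4 + (h + T*(-6)) = -4 + (h - 6*T) = -4 + h - 6*T)
G = 78 (G = 66 + 12 = 78)
G - F(N(11, 3), z(10)) = 78 - (-4 - 9 - 72*10*(-1 + 10)) = 78 - (-4 - 9 - 72*10*9) = 78 - (-4 - 9 - 6*1080) = 78 - (-4 - 9 - 6480) = 78 - 1*(-6493) = 78 + 6493 = 6571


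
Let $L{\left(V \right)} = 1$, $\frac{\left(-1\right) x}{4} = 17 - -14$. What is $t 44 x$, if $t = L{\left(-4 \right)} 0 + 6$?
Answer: $-32736$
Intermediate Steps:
$x = -124$ ($x = - 4 \left(17 - -14\right) = - 4 \left(17 + 14\right) = \left(-4\right) 31 = -124$)
$t = 6$ ($t = 1 \cdot 0 + 6 = 0 + 6 = 6$)
$t 44 x = 6 \cdot 44 \left(-124\right) = 264 \left(-124\right) = -32736$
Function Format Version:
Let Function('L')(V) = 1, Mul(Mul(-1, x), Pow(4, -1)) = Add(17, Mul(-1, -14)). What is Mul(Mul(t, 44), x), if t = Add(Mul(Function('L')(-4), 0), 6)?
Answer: -32736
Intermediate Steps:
x = -124 (x = Mul(-4, Add(17, Mul(-1, -14))) = Mul(-4, Add(17, 14)) = Mul(-4, 31) = -124)
t = 6 (t = Add(Mul(1, 0), 6) = Add(0, 6) = 6)
Mul(Mul(t, 44), x) = Mul(Mul(6, 44), -124) = Mul(264, -124) = -32736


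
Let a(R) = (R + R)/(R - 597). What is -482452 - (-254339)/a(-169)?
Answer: 15877449/169 ≈ 93949.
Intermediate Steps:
a(R) = 2*R/(-597 + R) (a(R) = (2*R)/(-597 + R) = 2*R/(-597 + R))
-482452 - (-254339)/a(-169) = -482452 - (-254339)/(2*(-169)/(-597 - 169)) = -482452 - (-254339)/(2*(-169)/(-766)) = -482452 - (-254339)/(2*(-169)*(-1/766)) = -482452 - (-254339)/169/383 = -482452 - (-254339)*383/169 = -482452 - 1*(-97411837/169) = -482452 + 97411837/169 = 15877449/169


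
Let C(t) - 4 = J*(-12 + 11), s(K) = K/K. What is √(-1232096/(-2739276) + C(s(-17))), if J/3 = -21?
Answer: √3514711543627/228273 ≈ 8.2128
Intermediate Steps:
s(K) = 1
J = -63 (J = 3*(-21) = -63)
C(t) = 67 (C(t) = 4 - 63*(-12 + 11) = 4 - 63*(-1) = 4 + 63 = 67)
√(-1232096/(-2739276) + C(s(-17))) = √(-1232096/(-2739276) + 67) = √(-1232096*(-1/2739276) + 67) = √(308024/684819 + 67) = √(46190897/684819) = √3514711543627/228273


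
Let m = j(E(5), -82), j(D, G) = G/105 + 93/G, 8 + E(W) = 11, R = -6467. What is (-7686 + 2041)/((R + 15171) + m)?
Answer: -48603450/74924951 ≈ -0.64869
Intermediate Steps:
E(W) = 3 (E(W) = -8 + 11 = 3)
j(D, G) = 93/G + G/105 (j(D, G) = G*(1/105) + 93/G = G/105 + 93/G = 93/G + G/105)
m = -16489/8610 (m = 93/(-82) + (1/105)*(-82) = 93*(-1/82) - 82/105 = -93/82 - 82/105 = -16489/8610 ≈ -1.9151)
(-7686 + 2041)/((R + 15171) + m) = (-7686 + 2041)/((-6467 + 15171) - 16489/8610) = -5645/(8704 - 16489/8610) = -5645/74924951/8610 = -5645*8610/74924951 = -48603450/74924951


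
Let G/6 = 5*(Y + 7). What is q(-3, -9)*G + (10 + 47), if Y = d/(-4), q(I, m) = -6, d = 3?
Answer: -1068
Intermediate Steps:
Y = -¾ (Y = 3/(-4) = 3*(-¼) = -¾ ≈ -0.75000)
G = 375/2 (G = 6*(5*(-¾ + 7)) = 6*(5*(25/4)) = 6*(125/4) = 375/2 ≈ 187.50)
q(-3, -9)*G + (10 + 47) = -6*375/2 + (10 + 47) = -1125 + 57 = -1068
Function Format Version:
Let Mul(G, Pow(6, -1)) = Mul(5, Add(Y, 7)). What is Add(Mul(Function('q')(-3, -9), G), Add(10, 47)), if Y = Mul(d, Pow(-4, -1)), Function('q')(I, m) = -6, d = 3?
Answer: -1068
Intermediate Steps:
Y = Rational(-3, 4) (Y = Mul(3, Pow(-4, -1)) = Mul(3, Rational(-1, 4)) = Rational(-3, 4) ≈ -0.75000)
G = Rational(375, 2) (G = Mul(6, Mul(5, Add(Rational(-3, 4), 7))) = Mul(6, Mul(5, Rational(25, 4))) = Mul(6, Rational(125, 4)) = Rational(375, 2) ≈ 187.50)
Add(Mul(Function('q')(-3, -9), G), Add(10, 47)) = Add(Mul(-6, Rational(375, 2)), Add(10, 47)) = Add(-1125, 57) = -1068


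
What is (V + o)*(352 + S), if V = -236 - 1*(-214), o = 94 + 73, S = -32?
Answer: 46400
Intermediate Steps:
o = 167
V = -22 (V = -236 + 214 = -22)
(V + o)*(352 + S) = (-22 + 167)*(352 - 32) = 145*320 = 46400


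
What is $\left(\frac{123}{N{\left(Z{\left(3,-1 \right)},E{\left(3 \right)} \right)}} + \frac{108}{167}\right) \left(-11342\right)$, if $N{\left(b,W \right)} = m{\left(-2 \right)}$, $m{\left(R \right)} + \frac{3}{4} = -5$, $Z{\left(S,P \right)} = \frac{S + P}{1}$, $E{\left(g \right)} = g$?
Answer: $\frac{903730560}{3841} \approx 2.3529 \cdot 10^{5}$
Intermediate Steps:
$Z{\left(S,P \right)} = P + S$ ($Z{\left(S,P \right)} = \left(P + S\right) 1 = P + S$)
$m{\left(R \right)} = - \frac{23}{4}$ ($m{\left(R \right)} = - \frac{3}{4} - 5 = - \frac{23}{4}$)
$N{\left(b,W \right)} = - \frac{23}{4}$
$\left(\frac{123}{N{\left(Z{\left(3,-1 \right)},E{\left(3 \right)} \right)}} + \frac{108}{167}\right) \left(-11342\right) = \left(\frac{123}{- \frac{23}{4}} + \frac{108}{167}\right) \left(-11342\right) = \left(123 \left(- \frac{4}{23}\right) + 108 \cdot \frac{1}{167}\right) \left(-11342\right) = \left(- \frac{492}{23} + \frac{108}{167}\right) \left(-11342\right) = \left(- \frac{79680}{3841}\right) \left(-11342\right) = \frac{903730560}{3841}$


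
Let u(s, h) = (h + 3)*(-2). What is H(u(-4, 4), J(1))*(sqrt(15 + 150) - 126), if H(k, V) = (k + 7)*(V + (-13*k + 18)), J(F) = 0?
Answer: 176400 - 1400*sqrt(165) ≈ 1.5842e+5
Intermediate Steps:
u(s, h) = -6 - 2*h (u(s, h) = (3 + h)*(-2) = -6 - 2*h)
H(k, V) = (7 + k)*(18 + V - 13*k) (H(k, V) = (7 + k)*(V + (18 - 13*k)) = (7 + k)*(18 + V - 13*k))
H(u(-4, 4), J(1))*(sqrt(15 + 150) - 126) = (126 - 73*(-6 - 2*4) - 13*(-6 - 2*4)**2 + 7*0 + 0*(-6 - 2*4))*(sqrt(15 + 150) - 126) = (126 - 73*(-6 - 8) - 13*(-6 - 8)**2 + 0 + 0*(-6 - 8))*(sqrt(165) - 126) = (126 - 73*(-14) - 13*(-14)**2 + 0 + 0*(-14))*(-126 + sqrt(165)) = (126 + 1022 - 13*196 + 0 + 0)*(-126 + sqrt(165)) = (126 + 1022 - 2548 + 0 + 0)*(-126 + sqrt(165)) = -1400*(-126 + sqrt(165)) = 176400 - 1400*sqrt(165)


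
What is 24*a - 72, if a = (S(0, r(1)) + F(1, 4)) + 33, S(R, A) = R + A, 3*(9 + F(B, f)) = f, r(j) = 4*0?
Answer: 536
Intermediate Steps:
r(j) = 0
F(B, f) = -9 + f/3
S(R, A) = A + R
a = 76/3 (a = ((0 + 0) + (-9 + (⅓)*4)) + 33 = (0 + (-9 + 4/3)) + 33 = (0 - 23/3) + 33 = -23/3 + 33 = 76/3 ≈ 25.333)
24*a - 72 = 24*(76/3) - 72 = 608 - 72 = 536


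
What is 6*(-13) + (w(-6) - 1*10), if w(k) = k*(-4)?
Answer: -64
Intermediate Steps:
w(k) = -4*k
6*(-13) + (w(-6) - 1*10) = 6*(-13) + (-4*(-6) - 1*10) = -78 + (24 - 10) = -78 + 14 = -64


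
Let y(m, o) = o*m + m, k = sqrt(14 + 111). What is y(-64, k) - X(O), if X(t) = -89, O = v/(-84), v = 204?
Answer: 25 - 320*sqrt(5) ≈ -690.54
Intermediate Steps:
k = 5*sqrt(5) (k = sqrt(125) = 5*sqrt(5) ≈ 11.180)
O = -17/7 (O = 204/(-84) = 204*(-1/84) = -17/7 ≈ -2.4286)
y(m, o) = m + m*o (y(m, o) = m*o + m = m + m*o)
y(-64, k) - X(O) = -64*(1 + 5*sqrt(5)) - 1*(-89) = (-64 - 320*sqrt(5)) + 89 = 25 - 320*sqrt(5)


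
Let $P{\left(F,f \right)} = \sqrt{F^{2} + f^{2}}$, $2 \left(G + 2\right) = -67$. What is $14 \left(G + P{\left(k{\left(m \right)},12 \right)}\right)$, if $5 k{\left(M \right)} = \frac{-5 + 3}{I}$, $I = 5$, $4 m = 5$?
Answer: $-497 + \frac{28 \sqrt{22501}}{25} \approx -329.0$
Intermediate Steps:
$m = \frac{5}{4}$ ($m = \frac{1}{4} \cdot 5 = \frac{5}{4} \approx 1.25$)
$G = - \frac{71}{2}$ ($G = -2 + \frac{1}{2} \left(-67\right) = -2 - \frac{67}{2} = - \frac{71}{2} \approx -35.5$)
$k{\left(M \right)} = - \frac{2}{25}$ ($k{\left(M \right)} = \frac{\left(-5 + 3\right) \frac{1}{5}}{5} = \frac{\left(-2\right) \frac{1}{5}}{5} = \frac{1}{5} \left(- \frac{2}{5}\right) = - \frac{2}{25}$)
$14 \left(G + P{\left(k{\left(m \right)},12 \right)}\right) = 14 \left(- \frac{71}{2} + \sqrt{\left(- \frac{2}{25}\right)^{2} + 12^{2}}\right) = 14 \left(- \frac{71}{2} + \sqrt{\frac{4}{625} + 144}\right) = 14 \left(- \frac{71}{2} + \sqrt{\frac{90004}{625}}\right) = 14 \left(- \frac{71}{2} + \frac{2 \sqrt{22501}}{25}\right) = -497 + \frac{28 \sqrt{22501}}{25}$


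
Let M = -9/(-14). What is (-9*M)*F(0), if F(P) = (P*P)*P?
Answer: 0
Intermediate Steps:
F(P) = P³ (F(P) = P²*P = P³)
M = 9/14 (M = -9*(-1/14) = 9/14 ≈ 0.64286)
(-9*M)*F(0) = -9*9/14*0³ = -81/14*0 = 0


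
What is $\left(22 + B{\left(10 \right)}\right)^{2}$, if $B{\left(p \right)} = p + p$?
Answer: $1764$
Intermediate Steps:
$B{\left(p \right)} = 2 p$
$\left(22 + B{\left(10 \right)}\right)^{2} = \left(22 + 2 \cdot 10\right)^{2} = \left(22 + 20\right)^{2} = 42^{2} = 1764$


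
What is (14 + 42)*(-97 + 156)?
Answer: 3304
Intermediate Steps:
(14 + 42)*(-97 + 156) = 56*59 = 3304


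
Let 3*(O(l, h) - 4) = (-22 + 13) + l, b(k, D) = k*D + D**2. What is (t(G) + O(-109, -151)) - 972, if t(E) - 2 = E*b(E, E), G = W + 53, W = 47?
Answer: 5996984/3 ≈ 1.9990e+6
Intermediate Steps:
b(k, D) = D**2 + D*k (b(k, D) = D*k + D**2 = D**2 + D*k)
O(l, h) = 1 + l/3 (O(l, h) = 4 + ((-22 + 13) + l)/3 = 4 + (-9 + l)/3 = 4 + (-3 + l/3) = 1 + l/3)
G = 100 (G = 47 + 53 = 100)
t(E) = 2 + 2*E**3 (t(E) = 2 + E*(E*(E + E)) = 2 + E*(E*(2*E)) = 2 + E*(2*E**2) = 2 + 2*E**3)
(t(G) + O(-109, -151)) - 972 = ((2 + 2*100**3) + (1 + (1/3)*(-109))) - 972 = ((2 + 2*1000000) + (1 - 109/3)) - 972 = ((2 + 2000000) - 106/3) - 972 = (2000002 - 106/3) - 972 = 5999900/3 - 972 = 5996984/3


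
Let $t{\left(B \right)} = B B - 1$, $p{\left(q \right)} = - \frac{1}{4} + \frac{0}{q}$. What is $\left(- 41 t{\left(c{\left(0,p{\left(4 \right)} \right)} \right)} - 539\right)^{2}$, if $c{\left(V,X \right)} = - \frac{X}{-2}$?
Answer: $\frac{1018439569}{4096} \approx 2.4864 \cdot 10^{5}$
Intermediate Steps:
$p{\left(q \right)} = - \frac{1}{4}$ ($p{\left(q \right)} = \left(-1\right) \frac{1}{4} + 0 = - \frac{1}{4} + 0 = - \frac{1}{4}$)
$c{\left(V,X \right)} = \frac{X}{2}$ ($c{\left(V,X \right)} = - \frac{X \left(-1\right)}{2} = - \frac{\left(-1\right) X}{2} = \frac{X}{2}$)
$t{\left(B \right)} = -1 + B^{2}$ ($t{\left(B \right)} = B^{2} - 1 = -1 + B^{2}$)
$\left(- 41 t{\left(c{\left(0,p{\left(4 \right)} \right)} \right)} - 539\right)^{2} = \left(- 41 \left(-1 + \left(\frac{1}{2} \left(- \frac{1}{4}\right)\right)^{2}\right) - 539\right)^{2} = \left(- 41 \left(-1 + \left(- \frac{1}{8}\right)^{2}\right) - 539\right)^{2} = \left(- 41 \left(-1 + \frac{1}{64}\right) - 539\right)^{2} = \left(\left(-41\right) \left(- \frac{63}{64}\right) - 539\right)^{2} = \left(\frac{2583}{64} - 539\right)^{2} = \left(- \frac{31913}{64}\right)^{2} = \frac{1018439569}{4096}$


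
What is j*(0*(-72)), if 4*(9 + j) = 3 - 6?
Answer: 0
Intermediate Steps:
j = -39/4 (j = -9 + (3 - 6)/4 = -9 + (1/4)*(-3) = -9 - 3/4 = -39/4 ≈ -9.7500)
j*(0*(-72)) = -0*(-72) = -39/4*0 = 0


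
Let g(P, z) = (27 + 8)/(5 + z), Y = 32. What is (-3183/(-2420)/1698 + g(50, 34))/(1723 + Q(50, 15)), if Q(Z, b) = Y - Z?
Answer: 47981579/91079531400 ≈ 0.00052681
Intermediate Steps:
Q(Z, b) = 32 - Z
g(P, z) = 35/(5 + z)
(-3183/(-2420)/1698 + g(50, 34))/(1723 + Q(50, 15)) = (-3183/(-2420)/1698 + 35/(5 + 34))/(1723 + (32 - 1*50)) = (-3183*(-1/2420)*(1/1698) + 35/39)/(1723 + (32 - 50)) = ((3183/2420)*(1/1698) + 35*(1/39))/(1723 - 18) = (1061/1369720 + 35/39)/1705 = (47981579/53419080)*(1/1705) = 47981579/91079531400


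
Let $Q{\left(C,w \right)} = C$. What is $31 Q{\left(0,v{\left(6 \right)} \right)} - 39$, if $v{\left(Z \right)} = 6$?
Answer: $-39$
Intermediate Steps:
$31 Q{\left(0,v{\left(6 \right)} \right)} - 39 = 31 \cdot 0 - 39 = 0 - 39 = -39$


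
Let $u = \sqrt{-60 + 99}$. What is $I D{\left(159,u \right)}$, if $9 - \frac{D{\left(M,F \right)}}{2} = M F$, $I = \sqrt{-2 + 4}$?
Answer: $- 318 \sqrt{78} + 18 \sqrt{2} \approx -2783.0$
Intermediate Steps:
$u = \sqrt{39} \approx 6.245$
$I = \sqrt{2} \approx 1.4142$
$D{\left(M,F \right)} = 18 - 2 F M$ ($D{\left(M,F \right)} = 18 - 2 M F = 18 - 2 F M$)
$I D{\left(159,u \right)} = \sqrt{2} \left(18 - 2 \sqrt{39} \cdot 159\right) = \sqrt{2} \left(18 - 318 \sqrt{39}\right)$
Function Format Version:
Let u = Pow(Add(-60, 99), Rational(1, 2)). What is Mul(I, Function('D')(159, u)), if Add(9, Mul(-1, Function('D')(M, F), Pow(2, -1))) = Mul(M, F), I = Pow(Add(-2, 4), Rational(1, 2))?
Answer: Add(Mul(-318, Pow(78, Rational(1, 2))), Mul(18, Pow(2, Rational(1, 2)))) ≈ -2783.0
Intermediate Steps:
u = Pow(39, Rational(1, 2)) ≈ 6.2450
I = Pow(2, Rational(1, 2)) ≈ 1.4142
Function('D')(M, F) = Add(18, Mul(-2, F, M)) (Function('D')(M, F) = Add(18, Mul(-2, Mul(M, F))) = Add(18, Mul(-2, Mul(F, M))) = Add(18, Mul(-2, F, M)))
Mul(I, Function('D')(159, u)) = Mul(Pow(2, Rational(1, 2)), Add(18, Mul(-2, Pow(39, Rational(1, 2)), 159))) = Mul(Pow(2, Rational(1, 2)), Add(18, Mul(-318, Pow(39, Rational(1, 2)))))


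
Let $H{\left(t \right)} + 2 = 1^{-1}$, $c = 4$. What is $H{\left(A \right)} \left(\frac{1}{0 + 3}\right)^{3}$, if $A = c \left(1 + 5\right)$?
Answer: $- \frac{1}{27} \approx -0.037037$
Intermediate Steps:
$A = 24$ ($A = 4 \left(1 + 5\right) = 4 \cdot 6 = 24$)
$H{\left(t \right)} = -1$ ($H{\left(t \right)} = -2 + 1^{-1} = -2 + 1 = -1$)
$H{\left(A \right)} \left(\frac{1}{0 + 3}\right)^{3} = - \left(\frac{1}{0 + 3}\right)^{3} = - \left(\frac{1}{3}\right)^{3} = - \frac{1}{27}$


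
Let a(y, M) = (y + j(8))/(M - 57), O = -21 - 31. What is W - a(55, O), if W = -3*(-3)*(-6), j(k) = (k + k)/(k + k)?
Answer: -5830/109 ≈ -53.486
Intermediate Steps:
j(k) = 1 (j(k) = (2*k)/((2*k)) = (2*k)*(1/(2*k)) = 1)
O = -52
a(y, M) = (1 + y)/(-57 + M) (a(y, M) = (y + 1)/(M - 57) = (1 + y)/(-57 + M))
W = -54 (W = 9*(-6) = -54)
W - a(55, O) = -54 - (1 + 55)/(-57 - 52) = -54 - 56/(-109) = -54 - (-1)*56/109 = -54 - 1*(-56/109) = -54 + 56/109 = -5830/109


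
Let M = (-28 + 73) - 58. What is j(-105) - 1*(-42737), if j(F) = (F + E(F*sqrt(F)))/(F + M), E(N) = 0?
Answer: 5043071/118 ≈ 42738.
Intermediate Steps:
M = -13 (M = 45 - 58 = -13)
j(F) = F/(-13 + F) (j(F) = (F + 0)/(F - 13) = F/(-13 + F))
j(-105) - 1*(-42737) = -105/(-13 - 105) - 1*(-42737) = -105/(-118) + 42737 = -105*(-1/118) + 42737 = 105/118 + 42737 = 5043071/118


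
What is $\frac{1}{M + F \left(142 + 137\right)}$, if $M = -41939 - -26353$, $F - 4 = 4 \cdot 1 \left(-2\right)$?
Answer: $- \frac{1}{16702} \approx -5.9873 \cdot 10^{-5}$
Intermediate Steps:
$F = -4$ ($F = 4 + 4 \cdot 1 \left(-2\right) = 4 + 4 \left(-2\right) = 4 - 8 = -4$)
$M = -15586$ ($M = -41939 + 26353 = -15586$)
$\frac{1}{M + F \left(142 + 137\right)} = \frac{1}{-15586 - 4 \left(142 + 137\right)} = \frac{1}{-15586 - 1116} = \frac{1}{-16702} = - \frac{1}{16702}$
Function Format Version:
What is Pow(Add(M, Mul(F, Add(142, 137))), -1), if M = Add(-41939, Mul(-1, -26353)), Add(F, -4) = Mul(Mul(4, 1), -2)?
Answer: Rational(-1, 16702) ≈ -5.9873e-5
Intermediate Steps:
F = -4 (F = Add(4, Mul(Mul(4, 1), -2)) = Add(4, Mul(4, -2)) = Add(4, -8) = -4)
M = -15586 (M = Add(-41939, 26353) = -15586)
Pow(Add(M, Mul(F, Add(142, 137))), -1) = Pow(Add(-15586, Mul(-4, Add(142, 137))), -1) = Pow(Add(-15586, Mul(-4, 279)), -1) = Pow(Add(-15586, -1116), -1) = Pow(-16702, -1) = Rational(-1, 16702)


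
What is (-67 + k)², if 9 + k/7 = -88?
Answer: 556516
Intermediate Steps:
k = -679 (k = -63 + 7*(-88) = -63 - 616 = -679)
(-67 + k)² = (-67 - 679)² = (-746)² = 556516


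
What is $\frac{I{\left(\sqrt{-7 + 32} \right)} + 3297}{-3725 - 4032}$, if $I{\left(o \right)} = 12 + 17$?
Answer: $- \frac{3326}{7757} \approx -0.42877$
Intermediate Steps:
$I{\left(o \right)} = 29$
$\frac{I{\left(\sqrt{-7 + 32} \right)} + 3297}{-3725 - 4032} = \frac{29 + 3297}{-3725 - 4032} = \frac{3326}{-7757} = 3326 \left(- \frac{1}{7757}\right) = - \frac{3326}{7757}$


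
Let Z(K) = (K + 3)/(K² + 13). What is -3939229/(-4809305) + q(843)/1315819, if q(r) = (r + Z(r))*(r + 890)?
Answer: 4338352491838958021/2248596713897733145 ≈ 1.9294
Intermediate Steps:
Z(K) = (3 + K)/(13 + K²)
q(r) = (890 + r)*(r + (3 + r)/(13 + r²)) (q(r) = (r + (3 + r)/(13 + r²))*(r + 890) = (r + (3 + r)/(13 + r²))*(890 + r) = (890 + r)*(r + (3 + r)/(13 + r²)))
-3939229/(-4809305) + q(843)/1315819 = -3939229/(-4809305) + ((2670 + 843⁴ + 14*843² + 890*843³ + 12463*843)/(13 + 843²))/1315819 = -3939229*(-1/4809305) + ((2670 + 505022001201 + 14*710649 + 890*599077107 + 10506309)/(13 + 710649))*(1/1315819) = 3939229/4809305 + ((2670 + 505022001201 + 9949086 + 533178625230 + 10506309)/710662)*(1/1315819) = 3939229/4809305 + ((1/710662)*1038221084496)*(1/1315819) = 3939229/4809305 + (519110542248/355331)*(1/1315819) = 3939229/4809305 + 519110542248/467551281089 = 4338352491838958021/2248596713897733145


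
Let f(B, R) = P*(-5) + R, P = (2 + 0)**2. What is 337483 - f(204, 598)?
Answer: 336905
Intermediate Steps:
P = 4 (P = 2**2 = 4)
f(B, R) = -20 + R (f(B, R) = 4*(-5) + R = -20 + R)
337483 - f(204, 598) = 337483 - (-20 + 598) = 337483 - 1*578 = 337483 - 578 = 336905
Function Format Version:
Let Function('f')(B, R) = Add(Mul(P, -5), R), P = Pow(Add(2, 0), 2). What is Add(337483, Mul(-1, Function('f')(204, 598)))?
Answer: 336905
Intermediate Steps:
P = 4 (P = Pow(2, 2) = 4)
Function('f')(B, R) = Add(-20, R) (Function('f')(B, R) = Add(Mul(4, -5), R) = Add(-20, R))
Add(337483, Mul(-1, Function('f')(204, 598))) = Add(337483, Mul(-1, Add(-20, 598))) = Add(337483, Mul(-1, 578)) = Add(337483, -578) = 336905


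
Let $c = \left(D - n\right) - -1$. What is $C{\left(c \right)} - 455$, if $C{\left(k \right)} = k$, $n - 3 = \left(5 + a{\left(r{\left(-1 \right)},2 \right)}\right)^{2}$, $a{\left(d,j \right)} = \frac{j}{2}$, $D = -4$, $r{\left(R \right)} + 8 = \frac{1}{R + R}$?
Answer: $-497$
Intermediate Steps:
$r{\left(R \right)} = -8 + \frac{1}{2 R}$ ($r{\left(R \right)} = -8 + \frac{1}{R + R} = -8 + \frac{1}{2 R}$)
$a{\left(d,j \right)} = \frac{j}{2}$ ($a{\left(d,j \right)} = j \frac{1}{2} = \frac{j}{2}$)
$n = 39$ ($n = 3 + \left(5 + \frac{1}{2} \cdot 2\right)^{2} = 3 + \left(5 + 1\right)^{2} = 3 + 6^{2} = 3 + 36 = 39$)
$c = -42$ ($c = \left(-4 - 39\right) - -1 = \left(-4 - 39\right) + 1 = -43 + 1 = -42$)
$C{\left(c \right)} - 455 = -42 - 455 = -497$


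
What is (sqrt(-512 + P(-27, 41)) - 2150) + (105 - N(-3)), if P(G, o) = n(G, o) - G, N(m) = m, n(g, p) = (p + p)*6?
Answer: -2042 + sqrt(7) ≈ -2039.4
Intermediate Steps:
n(g, p) = 12*p (n(g, p) = (2*p)*6 = 12*p)
P(G, o) = -G + 12*o (P(G, o) = 12*o - G = -G + 12*o)
(sqrt(-512 + P(-27, 41)) - 2150) + (105 - N(-3)) = (sqrt(-512 + (-1*(-27) + 12*41)) - 2150) + (105 - 1*(-3)) = (sqrt(-512 + (27 + 492)) - 2150) + (105 + 3) = (sqrt(-512 + 519) - 2150) + 108 = (sqrt(7) - 2150) + 108 = (-2150 + sqrt(7)) + 108 = -2042 + sqrt(7)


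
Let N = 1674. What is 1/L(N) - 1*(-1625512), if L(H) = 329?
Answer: 534793449/329 ≈ 1.6255e+6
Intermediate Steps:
1/L(N) - 1*(-1625512) = 1/329 - 1*(-1625512) = 1/329 + 1625512 = 534793449/329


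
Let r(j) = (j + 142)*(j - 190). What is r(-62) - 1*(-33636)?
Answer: 13476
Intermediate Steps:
r(j) = (-190 + j)*(142 + j) (r(j) = (142 + j)*(-190 + j) = (-190 + j)*(142 + j))
r(-62) - 1*(-33636) = (-26980 + (-62)**2 - 48*(-62)) - 1*(-33636) = (-26980 + 3844 + 2976) + 33636 = -20160 + 33636 = 13476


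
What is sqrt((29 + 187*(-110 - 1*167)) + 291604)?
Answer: sqrt(239834) ≈ 489.73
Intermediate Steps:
sqrt((29 + 187*(-110 - 1*167)) + 291604) = sqrt((29 + 187*(-110 - 167)) + 291604) = sqrt((29 + 187*(-277)) + 291604) = sqrt((29 - 51799) + 291604) = sqrt(-51770 + 291604) = sqrt(239834)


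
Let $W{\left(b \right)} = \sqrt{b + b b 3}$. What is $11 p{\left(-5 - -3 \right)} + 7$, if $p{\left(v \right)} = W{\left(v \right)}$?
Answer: $7 + 11 \sqrt{10} \approx 41.785$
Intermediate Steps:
$W{\left(b \right)} = \sqrt{b + 3 b^{2}}$ ($W{\left(b \right)} = \sqrt{b + b^{2} \cdot 3} = \sqrt{b + 3 b^{2}}$)
$p{\left(v \right)} = \sqrt{v \left(1 + 3 v\right)}$
$11 p{\left(-5 - -3 \right)} + 7 = 11 \sqrt{\left(-5 - -3\right) \left(1 + 3 \left(-5 - -3\right)\right)} + 7 = 11 \sqrt{\left(-5 + 3\right) \left(1 + 3 \left(-5 + 3\right)\right)} + 7 = 11 \sqrt{- 2 \left(1 + 3 \left(-2\right)\right)} + 7 = 11 \sqrt{- 2 \left(1 - 6\right)} + 7 = 11 \sqrt{\left(-2\right) \left(-5\right)} + 7 = 11 \sqrt{10} + 7 = 7 + 11 \sqrt{10}$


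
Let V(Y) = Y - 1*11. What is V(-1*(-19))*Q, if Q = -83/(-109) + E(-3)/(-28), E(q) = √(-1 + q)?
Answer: 664/109 - 4*I/7 ≈ 6.0917 - 0.57143*I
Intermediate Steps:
V(Y) = -11 + Y (V(Y) = Y - 11 = -11 + Y)
Q = 83/109 - I/14 (Q = -83/(-109) + √(-1 - 3)/(-28) = -83*(-1/109) + √(-4)*(-1/28) = 83/109 + (2*I)*(-1/28) = 83/109 - I/14 ≈ 0.76147 - 0.071429*I)
V(-1*(-19))*Q = (-11 - 1*(-19))*(83/109 - I/14) = (-11 + 19)*(83/109 - I/14) = 8*(83/109 - I/14) = 664/109 - 4*I/7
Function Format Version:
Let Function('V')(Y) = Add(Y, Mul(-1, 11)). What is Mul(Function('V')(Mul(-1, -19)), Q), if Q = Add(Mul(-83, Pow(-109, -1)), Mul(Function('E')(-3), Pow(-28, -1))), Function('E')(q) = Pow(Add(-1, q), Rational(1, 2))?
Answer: Add(Rational(664, 109), Mul(Rational(-4, 7), I)) ≈ Add(6.0917, Mul(-0.57143, I))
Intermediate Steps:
Function('V')(Y) = Add(-11, Y) (Function('V')(Y) = Add(Y, -11) = Add(-11, Y))
Q = Add(Rational(83, 109), Mul(Rational(-1, 14), I)) (Q = Add(Mul(-83, Pow(-109, -1)), Mul(Pow(Add(-1, -3), Rational(1, 2)), Pow(-28, -1))) = Add(Mul(-83, Rational(-1, 109)), Mul(Pow(-4, Rational(1, 2)), Rational(-1, 28))) = Add(Rational(83, 109), Mul(Mul(2, I), Rational(-1, 28))) = Add(Rational(83, 109), Mul(Rational(-1, 14), I)) ≈ Add(0.76147, Mul(-0.071429, I)))
Mul(Function('V')(Mul(-1, -19)), Q) = Mul(Add(-11, Mul(-1, -19)), Add(Rational(83, 109), Mul(Rational(-1, 14), I))) = Mul(Add(-11, 19), Add(Rational(83, 109), Mul(Rational(-1, 14), I))) = Mul(8, Add(Rational(83, 109), Mul(Rational(-1, 14), I))) = Add(Rational(664, 109), Mul(Rational(-4, 7), I))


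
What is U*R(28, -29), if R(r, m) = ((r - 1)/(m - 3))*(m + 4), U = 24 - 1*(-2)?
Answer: 8775/16 ≈ 548.44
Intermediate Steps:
U = 26 (U = 24 + 2 = 26)
R(r, m) = (-1 + r)*(4 + m)/(-3 + m) (R(r, m) = ((-1 + r)/(-3 + m))*(4 + m) = (-1 + r)*(4 + m)/(-3 + m))
U*R(28, -29) = 26*((-4 - 1*(-29) + 4*28 - 29*28)/(-3 - 29)) = 26*((-4 + 29 + 112 - 812)/(-32)) = 26*(-1/32*(-675)) = 26*(675/32) = 8775/16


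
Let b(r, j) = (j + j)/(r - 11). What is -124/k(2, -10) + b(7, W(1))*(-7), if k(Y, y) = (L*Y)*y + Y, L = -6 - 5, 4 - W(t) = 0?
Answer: 1492/111 ≈ 13.441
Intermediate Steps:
W(t) = 4 (W(t) = 4 - 1*0 = 4 + 0 = 4)
L = -11
b(r, j) = 2*j/(-11 + r) (b(r, j) = (2*j)/(-11 + r) = 2*j/(-11 + r))
k(Y, y) = Y - 11*Y*y (k(Y, y) = (-11*Y)*y + Y = -11*Y*y + Y = Y - 11*Y*y)
-124/k(2, -10) + b(7, W(1))*(-7) = -124*1/(2*(1 - 11*(-10))) + (2*4/(-11 + 7))*(-7) = -124*1/(2*(1 + 110)) + (2*4/(-4))*(-7) = -124/(2*111) + (2*4*(-1/4))*(-7) = -124/222 - 2*(-7) = -124*1/222 + 14 = -62/111 + 14 = 1492/111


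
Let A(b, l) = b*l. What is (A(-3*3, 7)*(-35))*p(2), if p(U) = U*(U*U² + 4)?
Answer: 52920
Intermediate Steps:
p(U) = U*(4 + U³) (p(U) = U*(U³ + 4) = U*(4 + U³))
(A(-3*3, 7)*(-35))*p(2) = ((-3*3*7)*(-35))*(2*(4 + 2³)) = (-9*7*(-35))*(2*(4 + 8)) = (-63*(-35))*(2*12) = 2205*24 = 52920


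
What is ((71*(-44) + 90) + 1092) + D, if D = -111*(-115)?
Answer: 10823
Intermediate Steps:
D = 12765
((71*(-44) + 90) + 1092) + D = ((71*(-44) + 90) + 1092) + 12765 = ((-3124 + 90) + 1092) + 12765 = (-3034 + 1092) + 12765 = -1942 + 12765 = 10823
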